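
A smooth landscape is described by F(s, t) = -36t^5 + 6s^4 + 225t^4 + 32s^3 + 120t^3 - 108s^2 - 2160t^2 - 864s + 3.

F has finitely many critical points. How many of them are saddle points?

F separates as a function of s plus a function of t, so ∇F=0 decouples.
∂F/∂s = 24(s - 3)(s + 3)(s + 4) = 0 at s ∈ {-4, -3, 3}; ∂F/∂t = -180t(t - 4)(t - 3)(t + 2) = 0 at t ∈ {-2, 0, 3, 4}.
The Hessian is diagonal: diag(F_ss, F_tt). Second derivatives: F_ss(-4)=168, F_ss(-3)=-144, F_ss(3)=1008; F_tt(-2)=10800, F_tt(0)=-4320, F_tt(3)=2700, F_tt(4)=-4320.
Saddle points occur where the two diagonal entries have opposite signs: (-4, 0), (-4, 4), (-3, -2), (-3, 3), (3, 0), (3, 4). Count: 6.

6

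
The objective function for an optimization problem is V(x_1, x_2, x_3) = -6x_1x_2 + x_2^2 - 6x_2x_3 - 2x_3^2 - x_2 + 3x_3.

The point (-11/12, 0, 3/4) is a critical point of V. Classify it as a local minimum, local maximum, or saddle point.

The Hessian is constant: H = [[0, -6, 0], [-6, 2, -6], [0, -6, -4]].
Leading principal minors: Δ₁ = 0, Δ₂ = -36, Δ₃ = 144.
The minors fit neither the all-positive nor the alternating-sign pattern, so H is indefinite: a saddle point.

saddle point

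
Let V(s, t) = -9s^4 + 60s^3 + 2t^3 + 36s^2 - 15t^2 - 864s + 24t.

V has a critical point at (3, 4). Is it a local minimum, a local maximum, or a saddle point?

local minimum

The mixed partial ∂²V/∂s∂t is 0, so the Hessian at any point is diag(V_ss, V_tt) = diag(36(-3s^2 + 10s + 2), 6(2t - 5)).
At (3, 4): H = diag(180, 18).
Both eigenvalues are positive, so H is positive definite: a local minimum.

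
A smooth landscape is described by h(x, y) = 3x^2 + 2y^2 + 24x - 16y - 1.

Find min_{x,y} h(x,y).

-81

h(x,y) separates as P(x) + Q(y) − 1, so its minimum is min P + min Q − 1.
P'(x) = 6x + 24 vanishes at x ∈ {-4}; Q'(y) = 4y - 16 vanishes at y ∈ {4}.
Local minima of P (where P''>0): P(-4)=-48. Local minima of Q: Q(4)=-32.
So the global minimum of h is P(-4) + Q(4) − 1 = -48 − 32 − 1 = -81, attained at (-4, 4).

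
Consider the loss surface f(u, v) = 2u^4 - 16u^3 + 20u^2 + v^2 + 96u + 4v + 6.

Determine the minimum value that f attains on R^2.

-56

f(u,v) separates as P(u) + Q(v) + 6, so its minimum is min P + min Q + 6.
P'(u) = 8(u - 4)(u - 3)(u + 1) vanishes at u ∈ {-1, 3, 4}; Q'(v) = 2v + 4 vanishes at v ∈ {-2}.
Local minima of P (where P''>0): P(-1)=-58, P(4)=192. Local minima of Q: Q(-2)=-4.
So the global minimum of f is P(-1) + Q(-2) + 6 = -58 − 4 + 6 = -56, attained at (-1, -2).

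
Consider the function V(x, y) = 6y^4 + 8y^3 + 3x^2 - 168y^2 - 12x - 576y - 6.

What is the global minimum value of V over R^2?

-2962

V(x,y) separates as P(x) + Q(y) − 6, so its minimum is min P + min Q − 6.
P'(x) = 6x - 12 vanishes at x ∈ {2}; Q'(y) = 24(y - 4)(y + 2)(y + 3) vanishes at y ∈ {-3, -2, 4}.
Local minima of P (where P''>0): P(2)=-12. Local minima of Q: Q(-3)=486, Q(4)=-2944.
So the global minimum of V is P(2) + Q(4) − 6 = -12 − 2944 − 6 = -2962, attained at (2, 4).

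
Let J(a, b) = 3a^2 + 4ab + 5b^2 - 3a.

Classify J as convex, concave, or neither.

convex

J is quadratic, so its Hessian is the constant matrix H = [[6, 4], [4, 10]].
det(H) = 44, tr(H) = 16.
det(H) > 0 and tr(H) > 0, so H is positive definite everywhere: convex.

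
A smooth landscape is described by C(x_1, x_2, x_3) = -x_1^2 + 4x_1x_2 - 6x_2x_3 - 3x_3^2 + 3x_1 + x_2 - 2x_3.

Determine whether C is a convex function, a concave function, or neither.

neither

C is quadratic, so its Hessian is the constant matrix H = [[-2, 4, 0], [4, 0, -6], [0, -6, -6]].
Leading principal minors: -2, -16, 168.
Neither pattern holds ⇒ H is indefinite ⇒ neither convex nor concave.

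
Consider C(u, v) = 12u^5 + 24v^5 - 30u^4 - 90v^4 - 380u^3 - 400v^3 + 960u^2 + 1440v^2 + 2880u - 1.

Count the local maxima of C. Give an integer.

C separates as a function of u plus a function of v, so ∇C=0 decouples.
∂C/∂u = 60(u - 4)(u - 3)(u + 1)(u + 4) = 0 at u ∈ {-4, -1, 3, 4}; ∂C/∂v = 120v(v - 4)(v - 2)(v + 3) = 0 at v ∈ {-3, 0, 2, 4}.
The Hessian is diagonal: diag(C_uu, C_vv). Second derivatives: C_uu(-4)=-10080, C_uu(-1)=3600, C_uu(3)=-1680, C_uu(4)=2400; C_vv(-3)=-12600, C_vv(0)=2880, C_vv(2)=-2400, C_vv(4)=6720.
Local maxima occur where both diagonal entries negative: (-4, -3), (-4, 2), (3, -3), (3, 2). Count: 4.

4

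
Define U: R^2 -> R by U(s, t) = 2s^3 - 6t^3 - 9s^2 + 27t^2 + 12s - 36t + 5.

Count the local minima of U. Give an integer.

U separates as a function of s plus a function of t, so ∇U=0 decouples.
∂U/∂s = 6(s - 2)(s - 1) = 0 at s ∈ {1, 2}; ∂U/∂t = -18(t - 2)(t - 1) = 0 at t ∈ {1, 2}.
The Hessian is diagonal: diag(U_ss, U_tt). Second derivatives: U_ss(1)=-6, U_ss(2)=6; U_tt(1)=18, U_tt(2)=-18.
Local minima occur where both diagonal entries positive: (2, 1). Count: 1.

1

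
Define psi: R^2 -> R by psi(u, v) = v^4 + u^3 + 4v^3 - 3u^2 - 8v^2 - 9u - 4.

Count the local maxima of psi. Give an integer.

psi separates as a function of u plus a function of v, so ∇psi=0 decouples.
∂psi/∂u = 3(u - 3)(u + 1) = 0 at u ∈ {-1, 3}; ∂psi/∂v = 4v(v - 1)(v + 4) = 0 at v ∈ {-4, 0, 1}.
The Hessian is diagonal: diag(psi_uu, psi_vv). Second derivatives: psi_uu(-1)=-12, psi_uu(3)=12; psi_vv(-4)=80, psi_vv(0)=-16, psi_vv(1)=20.
Local maxima occur where both diagonal entries negative: (-1, 0). Count: 1.

1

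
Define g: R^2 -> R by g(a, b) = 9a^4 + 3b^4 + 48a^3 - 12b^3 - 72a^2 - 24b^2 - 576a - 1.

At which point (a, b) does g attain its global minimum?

(2, 4)

g(a,b) separates as P(a) + Q(b) − 1, so its minimum is min P + min Q − 1.
P'(a) = 36(a - 2)(a + 2)(a + 4) vanishes at a ∈ {-4, -2, 2}; Q'(b) = 12b(b - 4)(b + 1) vanishes at b ∈ {-1, 0, 4}.
Local minima of P (where P''>0): P(-4)=384, P(2)=-912. Local minima of Q: Q(-1)=-9, Q(4)=-384.
So the global minimum of g is P(2) + Q(4) − 1 = -912 − 384 − 1 = -1297, attained at (2, 4).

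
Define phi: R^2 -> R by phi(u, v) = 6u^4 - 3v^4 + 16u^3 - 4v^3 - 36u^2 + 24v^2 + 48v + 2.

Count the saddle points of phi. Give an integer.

phi separates as a function of u plus a function of v, so ∇phi=0 decouples.
∂phi/∂u = 24u(u - 1)(u + 3) = 0 at u ∈ {-3, 0, 1}; ∂phi/∂v = -12(v - 2)(v + 1)(v + 2) = 0 at v ∈ {-2, -1, 2}.
The Hessian is diagonal: diag(phi_uu, phi_vv). Second derivatives: phi_uu(-3)=288, phi_uu(0)=-72, phi_uu(1)=96; phi_vv(-2)=-48, phi_vv(-1)=36, phi_vv(2)=-144.
Saddle points occur where the two diagonal entries have opposite signs: (-3, -2), (-3, 2), (0, -1), (1, -2), (1, 2). Count: 5.

5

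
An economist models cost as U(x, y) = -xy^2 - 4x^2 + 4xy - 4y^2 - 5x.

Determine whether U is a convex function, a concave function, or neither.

The term -xy^2 is cubic, so the Hessian is not constant.
∂²U/∂y² = -2x - 8, which takes both signs as x varies (negative for sufficiently large x). A diagonal entry of the Hessian changing sign means the Hessian is neither positive- nor negative-semidefinite on all of R^2.

neither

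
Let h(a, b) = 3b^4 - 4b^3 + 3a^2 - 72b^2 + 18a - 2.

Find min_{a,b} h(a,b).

h(a,b) separates as P(a) + Q(b) − 2, so its minimum is min P + min Q − 2.
P'(a) = 6a + 18 vanishes at a ∈ {-3}; Q'(b) = 12b(b - 4)(b + 3) vanishes at b ∈ {-3, 0, 4}.
Local minima of P (where P''>0): P(-3)=-27. Local minima of Q: Q(-3)=-297, Q(4)=-640.
So the global minimum of h is P(-3) + Q(4) − 2 = -27 − 640 − 2 = -669, attained at (-3, 4).

-669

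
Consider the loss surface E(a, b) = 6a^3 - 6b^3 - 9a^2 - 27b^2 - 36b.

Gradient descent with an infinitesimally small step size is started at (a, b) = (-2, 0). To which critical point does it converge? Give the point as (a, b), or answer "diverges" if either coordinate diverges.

E is separable, so gradient descent decouples: a follows -∂E/∂a, b follows -∂E/∂b.
∂E/∂a = 18a(a - 1); at a=-2 this is 108, so a decreases.
∂E/∂b = -18(b + 1)(b + 2); at b=0 this is -36, so b increases.
The a-coordinate has no critical point in that direction and runs off to infinity.

diverges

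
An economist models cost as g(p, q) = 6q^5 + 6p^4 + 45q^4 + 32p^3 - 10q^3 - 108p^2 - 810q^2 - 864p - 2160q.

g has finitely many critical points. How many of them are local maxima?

2

g separates as a function of p plus a function of q, so ∇g=0 decouples.
∂g/∂p = 24(p - 3)(p + 3)(p + 4) = 0 at p ∈ {-4, -3, 3}; ∂g/∂q = 30(q - 3)(q + 2)(q + 3)(q + 4) = 0 at q ∈ {-4, -3, -2, 3}.
The Hessian is diagonal: diag(g_pp, g_qq). Second derivatives: g_pp(-4)=168, g_pp(-3)=-144, g_pp(3)=1008; g_qq(-4)=-420, g_qq(-3)=180, g_qq(-2)=-300, g_qq(3)=6300.
Local maxima occur where both diagonal entries negative: (-3, -4), (-3, -2). Count: 2.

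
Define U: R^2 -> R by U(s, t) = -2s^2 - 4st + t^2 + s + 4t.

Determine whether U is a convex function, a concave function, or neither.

U is quadratic, so its Hessian is the constant matrix H = [[-4, -4], [-4, 2]].
det(H) = -24, tr(H) = -2.
det(H) < 0, so H is indefinite: neither convex nor concave.

neither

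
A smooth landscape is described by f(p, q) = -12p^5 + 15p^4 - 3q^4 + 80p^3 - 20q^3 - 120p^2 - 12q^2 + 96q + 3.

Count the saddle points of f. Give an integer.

6

f separates as a function of p plus a function of q, so ∇f=0 decouples.
∂f/∂p = -60p(p - 2)(p - 1)(p + 2) = 0 at p ∈ {-2, 0, 1, 2}; ∂f/∂q = -12(q - 1)(q + 2)(q + 4) = 0 at q ∈ {-4, -2, 1}.
The Hessian is diagonal: diag(f_pp, f_qq). Second derivatives: f_pp(-2)=1440, f_pp(0)=-240, f_pp(1)=180, f_pp(2)=-480; f_qq(-4)=-120, f_qq(-2)=72, f_qq(1)=-180.
Saddle points occur where the two diagonal entries have opposite signs: (-2, -4), (-2, 1), (0, -2), (1, -4), (1, 1), (2, -2). Count: 6.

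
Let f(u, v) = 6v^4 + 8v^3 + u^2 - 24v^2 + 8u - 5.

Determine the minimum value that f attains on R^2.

f(u,v) separates as P(u) + Q(v) − 5, so its minimum is min P + min Q − 5.
P'(u) = 2u + 8 vanishes at u ∈ {-4}; Q'(v) = 24v(v - 1)(v + 2) vanishes at v ∈ {-2, 0, 1}.
Local minima of P (where P''>0): P(-4)=-16. Local minima of Q: Q(-2)=-64, Q(1)=-10.
So the global minimum of f is P(-4) + Q(-2) − 5 = -16 − 64 − 5 = -85, attained at (-4, -2).

-85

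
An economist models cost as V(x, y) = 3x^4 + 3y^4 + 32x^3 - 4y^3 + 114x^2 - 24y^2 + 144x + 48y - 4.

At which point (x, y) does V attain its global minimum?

V(x,y) separates as P(x) + Q(y) − 4, so its minimum is min P + min Q − 4.
P'(x) = 12(x + 1)(x + 3)(x + 4) vanishes at x ∈ {-4, -3, -1}; Q'(y) = 12(y - 2)(y - 1)(y + 2) vanishes at y ∈ {-2, 1, 2}.
Local minima of P (where P''>0): P(-4)=-32, P(-1)=-59. Local minima of Q: Q(-2)=-112, Q(2)=16.
So the global minimum of V is P(-1) + Q(-2) − 4 = -59 − 112 − 4 = -175, attained at (-1, -2).

(-1, -2)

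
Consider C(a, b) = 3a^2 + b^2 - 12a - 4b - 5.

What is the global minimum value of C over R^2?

C(a,b) separates as P(a) + Q(b) − 5, so its minimum is min P + min Q − 5.
P'(a) = 6a - 12 vanishes at a ∈ {2}; Q'(b) = 2b - 4 vanishes at b ∈ {2}.
Local minima of P (where P''>0): P(2)=-12. Local minima of Q: Q(2)=-4.
So the global minimum of C is P(2) + Q(2) − 5 = -12 − 4 − 5 = -21, attained at (2, 2).

-21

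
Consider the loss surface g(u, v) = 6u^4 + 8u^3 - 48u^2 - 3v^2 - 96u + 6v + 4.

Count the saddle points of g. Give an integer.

g separates as a function of u plus a function of v, so ∇g=0 decouples.
∂g/∂u = 24(u - 2)(u + 1)(u + 2) = 0 at u ∈ {-2, -1, 2}; ∂g/∂v = -6(v - 1) = 0 at v ∈ {1}.
The Hessian is diagonal: diag(g_uu, g_vv). Second derivatives: g_uu(-2)=96, g_uu(-1)=-72, g_uu(2)=288; g_vv(1)=-6.
Saddle points occur where the two diagonal entries have opposite signs: (-2, 1), (2, 1). Count: 2.

2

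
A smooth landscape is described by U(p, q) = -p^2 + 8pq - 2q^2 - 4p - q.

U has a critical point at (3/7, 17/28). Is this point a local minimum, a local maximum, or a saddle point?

The Hessian of U is constant: H = [[-2, 8], [8, -4]].
det(H) = (-2)·(-4) − 8² = -56.
Since det(H) < 0, H is indefinite and the critical point is a saddle point.

saddle point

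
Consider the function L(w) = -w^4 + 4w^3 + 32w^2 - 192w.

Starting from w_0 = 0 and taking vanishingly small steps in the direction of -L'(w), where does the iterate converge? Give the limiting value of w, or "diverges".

3

L'(w) = -4(w - 4)(w - 3)(w + 4), so L'(0) = -192.
Gradient descent moves in the -L' direction, i.e. w is increasing.
The nearest critical point in that direction is w = 3, where L'' = 28 > 0 (a local minimum). The iterate converges there.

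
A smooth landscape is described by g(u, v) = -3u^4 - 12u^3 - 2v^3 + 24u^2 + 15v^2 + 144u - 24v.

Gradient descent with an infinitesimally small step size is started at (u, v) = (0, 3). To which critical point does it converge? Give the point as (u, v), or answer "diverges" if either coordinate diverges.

g is separable, so gradient descent decouples: u follows -∂g/∂u, v follows -∂g/∂v.
∂g/∂u = -12(u - 2)(u + 2)(u + 3); at u=0 this is 144, so u decreases.
∂g/∂v = -6(v - 4)(v - 1); at v=3 this is 12, so v decreases.
u converges to its nearest critical value -2 (a local min of the u-part); v converges to 1. The iterate converges to (-2, 1).

(-2, 1)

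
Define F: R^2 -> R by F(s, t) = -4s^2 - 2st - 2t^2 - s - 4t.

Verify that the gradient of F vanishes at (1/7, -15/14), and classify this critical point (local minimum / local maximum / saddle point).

local maximum

∇F = (-8s - 2t - 1, -2s - 4t - 4); substituting (1/7, -15/14) gives ∇F = (0, 0), so (1/7, -15/14) is indeed a critical point.
The Hessian of F is constant: H = [[-8, -2], [-2, -4]].
det(H) = (-8)·(-4) − (-2)² = 28.
det(H) > 0 and tr(H) = -12 < 0, so H is negative definite and the point is a local maximum.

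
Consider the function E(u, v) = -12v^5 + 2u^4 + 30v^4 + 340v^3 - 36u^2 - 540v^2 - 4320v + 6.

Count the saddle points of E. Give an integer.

6

E separates as a function of u plus a function of v, so ∇E=0 decouples.
∂E/∂u = 8u(u - 3)(u + 3) = 0 at u ∈ {-3, 0, 3}; ∂E/∂v = -60(v - 4)(v - 3)(v + 2)(v + 3) = 0 at v ∈ {-3, -2, 3, 4}.
The Hessian is diagonal: diag(E_uu, E_vv). Second derivatives: E_uu(-3)=144, E_uu(0)=-72, E_uu(3)=144; E_vv(-3)=2520, E_vv(-2)=-1800, E_vv(3)=1800, E_vv(4)=-2520.
Saddle points occur where the two diagonal entries have opposite signs: (-3, -2), (-3, 4), (0, -3), (0, 3), (3, -2), (3, 4). Count: 6.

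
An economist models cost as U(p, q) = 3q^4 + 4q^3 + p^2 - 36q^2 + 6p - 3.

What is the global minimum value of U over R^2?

-201

U(p,q) separates as A(p) + B(q) − 3, so its minimum is min A + min B − 3.
A'(p) = 2p + 6 vanishes at p ∈ {-3}; B'(q) = 12q(q - 2)(q + 3) vanishes at q ∈ {-3, 0, 2}.
Local minima of A (where A''>0): A(-3)=-9. Local minima of B: B(-3)=-189, B(2)=-64.
So the global minimum of U is A(-3) + B(-3) − 3 = -9 − 189 − 3 = -201, attained at (-3, -3).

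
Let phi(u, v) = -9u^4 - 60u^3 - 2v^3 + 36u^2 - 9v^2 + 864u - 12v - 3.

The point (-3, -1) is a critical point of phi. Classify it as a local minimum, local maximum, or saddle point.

saddle point

The mixed partial ∂²phi/∂u∂v is 0, so the Hessian at any point is diag(phi_uu, phi_vv) = diag(36(-3u^2 - 10u + 2), -6(2v + 3)).
At (-3, -1): H = diag(180, -6).
The eigenvalues have opposite signs, so H is indefinite: a saddle point.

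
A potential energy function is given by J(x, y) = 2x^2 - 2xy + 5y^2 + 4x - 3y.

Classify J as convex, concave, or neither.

J is quadratic, so its Hessian is the constant matrix H = [[4, -2], [-2, 10]].
det(H) = 36, tr(H) = 14.
det(H) > 0 and tr(H) > 0, so H is positive definite everywhere: convex.

convex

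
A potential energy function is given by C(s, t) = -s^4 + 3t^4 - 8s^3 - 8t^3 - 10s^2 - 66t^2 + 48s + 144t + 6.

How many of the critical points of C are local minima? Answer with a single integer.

2

C separates as a function of s plus a function of t, so ∇C=0 decouples.
∂C/∂s = -4(s - 1)(s + 3)(s + 4) = 0 at s ∈ {-4, -3, 1}; ∂C/∂t = 12(t - 4)(t - 1)(t + 3) = 0 at t ∈ {-3, 1, 4}.
The Hessian is diagonal: diag(C_ss, C_tt). Second derivatives: C_ss(-4)=-20, C_ss(-3)=16, C_ss(1)=-80; C_tt(-3)=336, C_tt(1)=-144, C_tt(4)=252.
Local minima occur where both diagonal entries positive: (-3, -3), (-3, 4). Count: 2.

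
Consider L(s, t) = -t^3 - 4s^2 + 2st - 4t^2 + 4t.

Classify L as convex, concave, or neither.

neither

The term -t^3 is cubic, so the Hessian is not constant.
∂²L/∂t² = -6t - 8, which takes both signs as t varies (negative for sufficiently large t). A diagonal entry of the Hessian changing sign means the Hessian is neither positive- nor negative-semidefinite on all of R^2.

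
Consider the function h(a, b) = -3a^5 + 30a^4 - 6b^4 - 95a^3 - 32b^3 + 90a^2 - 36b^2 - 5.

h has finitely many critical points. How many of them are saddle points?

6

h separates as a function of a plus a function of b, so ∇h=0 decouples.
∂h/∂a = -15a(a - 4)(a - 3)(a - 1) = 0 at a ∈ {0, 1, 3, 4}; ∂h/∂b = -24b(b + 1)(b + 3) = 0 at b ∈ {-3, -1, 0}.
The Hessian is diagonal: diag(h_aa, h_bb). Second derivatives: h_aa(0)=180, h_aa(1)=-90, h_aa(3)=90, h_aa(4)=-180; h_bb(-3)=-144, h_bb(-1)=48, h_bb(0)=-72.
Saddle points occur where the two diagonal entries have opposite signs: (0, -3), (0, 0), (1, -1), (3, -3), (3, 0), (4, -1). Count: 6.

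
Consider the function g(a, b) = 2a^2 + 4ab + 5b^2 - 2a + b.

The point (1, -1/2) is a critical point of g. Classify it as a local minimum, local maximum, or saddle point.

The Hessian of g is constant: H = [[4, 4], [4, 10]].
det(H) = 4·10 − 4² = 24.
det(H) > 0 and tr(H) = 14 > 0, so H is positive definite and the point is a local minimum.

local minimum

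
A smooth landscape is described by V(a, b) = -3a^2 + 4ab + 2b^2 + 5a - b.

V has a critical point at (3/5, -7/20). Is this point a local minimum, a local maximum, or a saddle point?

saddle point

The Hessian of V is constant: H = [[-6, 4], [4, 4]].
det(H) = (-6)·4 − 4² = -40.
Since det(H) < 0, H is indefinite and the critical point is a saddle point.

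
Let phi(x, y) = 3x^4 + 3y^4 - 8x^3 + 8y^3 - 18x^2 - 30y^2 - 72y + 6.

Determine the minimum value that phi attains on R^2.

phi(x,y) separates as P(x) + Q(y) + 6, so its minimum is min P + min Q + 6.
P'(x) = 12x(x - 3)(x + 1) vanishes at x ∈ {-1, 0, 3}; Q'(y) = 12(y - 2)(y + 1)(y + 3) vanishes at y ∈ {-3, -1, 2}.
Local minima of P (where P''>0): P(-1)=-7, P(3)=-135. Local minima of Q: Q(-3)=-27, Q(2)=-152.
So the global minimum of phi is P(3) + Q(2) + 6 = -135 − 152 + 6 = -281, attained at (3, 2).

-281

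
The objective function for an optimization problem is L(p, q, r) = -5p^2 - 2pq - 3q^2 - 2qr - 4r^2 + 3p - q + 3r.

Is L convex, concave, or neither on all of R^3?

L is quadratic, so its Hessian is the constant matrix H = [[-10, -2, 0], [-2, -6, -2], [0, -2, -8]].
Leading principal minors: -10, 56, -408.
Signs alternate −, +, − ⇒ H ≺ 0 ⇒ concave.

concave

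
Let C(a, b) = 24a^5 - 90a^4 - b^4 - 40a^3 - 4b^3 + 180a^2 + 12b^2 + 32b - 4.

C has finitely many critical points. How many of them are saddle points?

C separates as a function of a plus a function of b, so ∇C=0 decouples.
∂C/∂a = 120a(a - 3)(a - 1)(a + 1) = 0 at a ∈ {-1, 0, 1, 3}; ∂C/∂b = -4(b - 2)(b + 1)(b + 4) = 0 at b ∈ {-4, -1, 2}.
The Hessian is diagonal: diag(C_aa, C_bb). Second derivatives: C_aa(-1)=-960, C_aa(0)=360, C_aa(1)=-480, C_aa(3)=2880; C_bb(-4)=-72, C_bb(-1)=36, C_bb(2)=-72.
Saddle points occur where the two diagonal entries have opposite signs: (-1, -1), (0, -4), (0, 2), (1, -1), (3, -4), (3, 2). Count: 6.

6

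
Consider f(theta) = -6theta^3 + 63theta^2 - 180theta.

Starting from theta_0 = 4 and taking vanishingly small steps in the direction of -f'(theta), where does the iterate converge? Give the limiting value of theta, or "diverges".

f'(theta) = -18(theta - 5)(theta - 2), so f'(4) = 36.
Gradient descent moves in the -f' direction, i.e. theta is decreasing.
The nearest critical point in that direction is theta = 2, where f'' = 54 > 0 (a local minimum). The iterate converges there.

2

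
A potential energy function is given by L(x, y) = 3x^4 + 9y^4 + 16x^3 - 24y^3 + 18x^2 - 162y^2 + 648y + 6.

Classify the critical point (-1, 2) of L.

The mixed partial ∂²L/∂x∂y is 0, so the Hessian at any point is diag(L_xx, L_yy) = diag(12(3x^2 + 8x + 3), 36(3y^2 - 4y - 9)).
At (-1, 2): H = diag(-24, -180).
Both eigenvalues are negative, so H is negative definite: a local maximum.

local maximum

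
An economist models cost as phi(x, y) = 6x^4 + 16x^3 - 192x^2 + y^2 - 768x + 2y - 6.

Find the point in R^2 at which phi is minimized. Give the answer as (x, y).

phi(x,y) separates as P(x) + Q(y) − 6, so its minimum is min P + min Q − 6.
P'(x) = 24(x - 4)(x + 2)(x + 4) vanishes at x ∈ {-4, -2, 4}; Q'(y) = 2y + 2 vanishes at y ∈ {-1}.
Local minima of P (where P''>0): P(-4)=512, P(4)=-3584. Local minima of Q: Q(-1)=-1.
So the global minimum of phi is P(4) + Q(-1) − 6 = -3584 − 1 − 6 = -3591, attained at (4, -1).

(4, -1)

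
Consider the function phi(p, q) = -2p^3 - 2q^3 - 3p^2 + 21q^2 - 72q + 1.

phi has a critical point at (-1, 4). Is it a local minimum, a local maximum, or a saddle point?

saddle point

The mixed partial ∂²phi/∂p∂q is 0, so the Hessian at any point is diag(phi_pp, phi_qq) = diag(-6(2p + 1), 6(-2q + 7)).
At (-1, 4): H = diag(6, -6).
The eigenvalues have opposite signs, so H is indefinite: a saddle point.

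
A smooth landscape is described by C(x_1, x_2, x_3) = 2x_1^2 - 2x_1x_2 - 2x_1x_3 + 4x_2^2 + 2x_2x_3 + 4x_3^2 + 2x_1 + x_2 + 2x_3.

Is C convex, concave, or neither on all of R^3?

convex

C is quadratic, so its Hessian is the constant matrix H = [[4, -2, -2], [-2, 8, 2], [-2, 2, 8]].
Leading principal minors: 4, 28, 192.
All positive ⇒ H ≻ 0 ⇒ convex.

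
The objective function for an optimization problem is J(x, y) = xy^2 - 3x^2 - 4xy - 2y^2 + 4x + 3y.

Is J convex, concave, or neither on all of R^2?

neither

The term xy^2 is cubic, so the Hessian is not constant.
∂²J/∂y² = 2x - 4, which takes both signs as x varies (negative for sufficiently negative x). A diagonal entry of the Hessian changing sign means the Hessian is neither positive- nor negative-semidefinite on all of R^2.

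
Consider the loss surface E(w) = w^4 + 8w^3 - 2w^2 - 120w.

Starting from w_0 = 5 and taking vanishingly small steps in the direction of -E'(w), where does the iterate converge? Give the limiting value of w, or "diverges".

E'(w) = 4(w - 2)(w + 3)(w + 5), so E'(5) = 960.
Gradient descent moves in the -E' direction, i.e. w is decreasing.
The nearest critical point in that direction is w = 2, where E'' = 140 > 0 (a local minimum). The iterate converges there.

2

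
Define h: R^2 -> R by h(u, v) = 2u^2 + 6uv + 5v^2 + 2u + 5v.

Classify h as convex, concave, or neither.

convex

h is quadratic, so its Hessian is the constant matrix H = [[4, 6], [6, 10]].
det(H) = 4, tr(H) = 14.
det(H) > 0 and tr(H) > 0, so H is positive definite everywhere: convex.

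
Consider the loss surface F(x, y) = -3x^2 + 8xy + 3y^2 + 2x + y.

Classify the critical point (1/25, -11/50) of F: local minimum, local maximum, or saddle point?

The Hessian of F is constant: H = [[-6, 8], [8, 6]].
det(H) = (-6)·6 − 8² = -100.
Since det(H) < 0, H is indefinite and the critical point is a saddle point.

saddle point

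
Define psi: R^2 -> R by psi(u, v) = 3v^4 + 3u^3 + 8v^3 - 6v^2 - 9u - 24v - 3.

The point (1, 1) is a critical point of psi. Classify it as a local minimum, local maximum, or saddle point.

The mixed partial ∂²psi/∂u∂v is 0, so the Hessian at any point is diag(psi_uu, psi_vv) = diag(18u, 12(3v^2 + 4v - 1)).
At (1, 1): H = diag(18, 72).
Both eigenvalues are positive, so H is positive definite: a local minimum.

local minimum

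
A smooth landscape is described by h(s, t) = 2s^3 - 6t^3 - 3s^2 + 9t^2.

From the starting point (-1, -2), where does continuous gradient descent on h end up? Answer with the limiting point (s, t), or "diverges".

h is separable, so gradient descent decouples: s follows -∂h/∂s, t follows -∂h/∂t.
∂h/∂s = 6s(s - 1); at s=-1 this is 12, so s decreases.
∂h/∂t = -18t(t - 1); at t=-2 this is -108, so t increases.
The s-coordinate has no critical point in that direction and runs off to infinity.

diverges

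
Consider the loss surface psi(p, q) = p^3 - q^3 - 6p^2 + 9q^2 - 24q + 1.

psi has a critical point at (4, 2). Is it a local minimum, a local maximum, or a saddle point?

local minimum

The mixed partial ∂²psi/∂p∂q is 0, so the Hessian at any point is diag(psi_pp, psi_qq) = diag(6(p - 2), 6(-q + 3)).
At (4, 2): H = diag(12, 6).
Both eigenvalues are positive, so H is positive definite: a local minimum.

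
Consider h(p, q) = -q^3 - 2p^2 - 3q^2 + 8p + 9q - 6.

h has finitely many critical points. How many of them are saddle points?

1

h separates as a function of p plus a function of q, so ∇h=0 decouples.
∂h/∂p = -4(p - 2) = 0 at p ∈ {2}; ∂h/∂q = -3(q - 1)(q + 3) = 0 at q ∈ {-3, 1}.
The Hessian is diagonal: diag(h_pp, h_qq). Second derivatives: h_pp(2)=-4; h_qq(-3)=12, h_qq(1)=-12.
Saddle points occur where the two diagonal entries have opposite signs: (2, -3). Count: 1.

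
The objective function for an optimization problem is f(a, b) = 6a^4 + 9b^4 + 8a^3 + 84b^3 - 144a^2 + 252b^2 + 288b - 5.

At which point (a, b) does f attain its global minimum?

(-4, -4)

f(a,b) separates as P(a) + Q(b) − 5, so its minimum is min P + min Q − 5.
P'(a) = 24a(a - 3)(a + 4) vanishes at a ∈ {-4, 0, 3}; Q'(b) = 36(b + 1)(b + 2)(b + 4) vanishes at b ∈ {-4, -2, -1}.
Local minima of P (where P''>0): P(-4)=-1280, P(3)=-594. Local minima of Q: Q(-4)=-192, Q(-1)=-111.
So the global minimum of f is P(-4) + Q(-4) − 5 = -1280 − 192 − 5 = -1477, attained at (-4, -4).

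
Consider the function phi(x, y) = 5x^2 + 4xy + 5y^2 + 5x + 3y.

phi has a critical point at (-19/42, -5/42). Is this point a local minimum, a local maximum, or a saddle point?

The Hessian of phi is constant: H = [[10, 4], [4, 10]].
det(H) = 10·10 − 4² = 84.
det(H) > 0 and tr(H) = 20 > 0, so H is positive definite and the point is a local minimum.

local minimum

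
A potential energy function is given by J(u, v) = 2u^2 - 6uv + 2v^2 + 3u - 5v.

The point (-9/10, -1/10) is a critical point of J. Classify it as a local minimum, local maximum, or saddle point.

saddle point

The Hessian of J is constant: H = [[4, -6], [-6, 4]].
det(H) = 4·4 − (-6)² = -20.
Since det(H) < 0, H is indefinite and the critical point is a saddle point.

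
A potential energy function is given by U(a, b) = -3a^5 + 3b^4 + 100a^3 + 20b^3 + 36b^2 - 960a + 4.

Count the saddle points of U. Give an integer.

6

U separates as a function of a plus a function of b, so ∇U=0 decouples.
∂U/∂a = -15(a - 4)(a - 2)(a + 2)(a + 4) = 0 at a ∈ {-4, -2, 2, 4}; ∂U/∂b = 12b(b + 2)(b + 3) = 0 at b ∈ {-3, -2, 0}.
The Hessian is diagonal: diag(U_aa, U_bb). Second derivatives: U_aa(-4)=1440, U_aa(-2)=-720, U_aa(2)=720, U_aa(4)=-1440; U_bb(-3)=36, U_bb(-2)=-24, U_bb(0)=72.
Saddle points occur where the two diagonal entries have opposite signs: (-4, -2), (-2, -3), (-2, 0), (2, -2), (4, -3), (4, 0). Count: 6.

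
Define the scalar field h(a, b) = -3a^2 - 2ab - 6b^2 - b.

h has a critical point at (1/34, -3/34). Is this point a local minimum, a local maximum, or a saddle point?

The Hessian of h is constant: H = [[-6, -2], [-2, -12]].
det(H) = (-6)·(-12) − (-2)² = 68.
det(H) > 0 and tr(H) = -18 < 0, so H is negative definite and the point is a local maximum.

local maximum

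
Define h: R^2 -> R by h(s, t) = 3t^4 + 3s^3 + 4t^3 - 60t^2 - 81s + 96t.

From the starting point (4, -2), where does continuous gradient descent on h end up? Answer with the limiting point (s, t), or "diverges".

h is separable, so gradient descent decouples: s follows -∂h/∂s, t follows -∂h/∂t.
∂h/∂s = 9(s - 3)(s + 3); at s=4 this is 63, so s decreases.
∂h/∂t = 12(t - 2)(t - 1)(t + 4); at t=-2 this is 288, so t decreases.
s converges to its nearest critical value 3 (a local min of the s-part); t converges to -4. The iterate converges to (3, -4).

(3, -4)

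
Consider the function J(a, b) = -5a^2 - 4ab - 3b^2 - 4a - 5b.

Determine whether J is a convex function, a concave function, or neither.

concave

J is quadratic, so its Hessian is the constant matrix H = [[-10, -4], [-4, -6]].
det(H) = 44, tr(H) = -16.
det(H) > 0 and tr(H) < 0, so H is negative definite everywhere: concave.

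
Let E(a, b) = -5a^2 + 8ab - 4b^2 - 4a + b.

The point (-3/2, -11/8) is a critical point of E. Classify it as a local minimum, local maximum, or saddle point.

The Hessian of E is constant: H = [[-10, 8], [8, -8]].
det(H) = (-10)·(-8) − 8² = 16.
det(H) > 0 and tr(H) = -18 < 0, so H is negative definite and the point is a local maximum.

local maximum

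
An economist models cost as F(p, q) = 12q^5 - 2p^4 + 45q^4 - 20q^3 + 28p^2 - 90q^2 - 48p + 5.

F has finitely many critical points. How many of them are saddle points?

F separates as a function of p plus a function of q, so ∇F=0 decouples.
∂F/∂p = -8(p - 2)(p - 1)(p + 3) = 0 at p ∈ {-3, 1, 2}; ∂F/∂q = 60q(q - 1)(q + 1)(q + 3) = 0 at q ∈ {-3, -1, 0, 1}.
The Hessian is diagonal: diag(F_pp, F_qq). Second derivatives: F_pp(-3)=-160, F_pp(1)=32, F_pp(2)=-40; F_qq(-3)=-1440, F_qq(-1)=240, F_qq(0)=-180, F_qq(1)=480.
Saddle points occur where the two diagonal entries have opposite signs: (-3, -1), (-3, 1), (1, -3), (1, 0), (2, -1), (2, 1). Count: 6.

6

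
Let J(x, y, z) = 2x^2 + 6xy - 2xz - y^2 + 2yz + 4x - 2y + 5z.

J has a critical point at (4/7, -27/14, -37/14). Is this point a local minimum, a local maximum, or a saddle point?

saddle point

The Hessian is constant: H = [[4, 6, -2], [6, -2, 2], [-2, 2, 0]].
Leading principal minors: Δ₁ = 4, Δ₂ = -44, Δ₃ = -56.
The minors fit neither the all-positive nor the alternating-sign pattern, so H is indefinite: a saddle point.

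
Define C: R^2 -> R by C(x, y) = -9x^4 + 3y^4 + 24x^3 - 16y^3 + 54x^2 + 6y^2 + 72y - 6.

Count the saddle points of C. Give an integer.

5

C separates as a function of x plus a function of y, so ∇C=0 decouples.
∂C/∂x = -36x(x - 3)(x + 1) = 0 at x ∈ {-1, 0, 3}; ∂C/∂y = 12(y - 3)(y - 2)(y + 1) = 0 at y ∈ {-1, 2, 3}.
The Hessian is diagonal: diag(C_xx, C_yy). Second derivatives: C_xx(-1)=-144, C_xx(0)=108, C_xx(3)=-432; C_yy(-1)=144, C_yy(2)=-36, C_yy(3)=48.
Saddle points occur where the two diagonal entries have opposite signs: (-1, -1), (-1, 3), (0, 2), (3, -1), (3, 3). Count: 5.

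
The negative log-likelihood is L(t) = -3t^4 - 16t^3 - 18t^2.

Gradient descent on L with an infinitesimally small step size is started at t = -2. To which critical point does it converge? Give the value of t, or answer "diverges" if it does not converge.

-1

L'(t) = -12t(t + 1)(t + 3), so L'(-2) = -24.
Gradient descent moves in the -L' direction, i.e. t is increasing.
The nearest critical point in that direction is t = -1, where L'' = 24 > 0 (a local minimum). The iterate converges there.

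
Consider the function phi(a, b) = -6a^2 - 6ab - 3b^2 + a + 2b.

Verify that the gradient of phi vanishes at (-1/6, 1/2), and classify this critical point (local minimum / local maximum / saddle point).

local maximum

∇phi = (-12a - 6b + 1, -6a - 6b + 2); substituting (-1/6, 1/2) gives ∇phi = (0, 0), so (-1/6, 1/2) is indeed a critical point.
The Hessian of phi is constant: H = [[-12, -6], [-6, -6]].
det(H) = (-12)·(-6) − (-6)² = 36.
det(H) > 0 and tr(H) = -18 < 0, so H is negative definite and the point is a local maximum.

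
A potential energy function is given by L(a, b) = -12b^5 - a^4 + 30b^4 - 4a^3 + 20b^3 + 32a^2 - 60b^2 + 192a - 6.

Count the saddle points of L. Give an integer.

L separates as a function of a plus a function of b, so ∇L=0 decouples.
∂L/∂a = -4(a - 4)(a + 3)(a + 4) = 0 at a ∈ {-4, -3, 4}; ∂L/∂b = -60b(b - 2)(b - 1)(b + 1) = 0 at b ∈ {-1, 0, 1, 2}.
The Hessian is diagonal: diag(L_aa, L_bb). Second derivatives: L_aa(-4)=-32, L_aa(-3)=28, L_aa(4)=-224; L_bb(-1)=360, L_bb(0)=-120, L_bb(1)=120, L_bb(2)=-360.
Saddle points occur where the two diagonal entries have opposite signs: (-4, -1), (-4, 1), (-3, 0), (-3, 2), (4, -1), (4, 1). Count: 6.

6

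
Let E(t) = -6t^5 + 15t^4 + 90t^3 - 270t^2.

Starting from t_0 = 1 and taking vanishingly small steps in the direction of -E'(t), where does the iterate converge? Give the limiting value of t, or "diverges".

2

E'(t) = -30t(t - 3)(t - 2)(t + 3), so E'(1) = -240.
Gradient descent moves in the -E' direction, i.e. t is increasing.
The nearest critical point in that direction is t = 2, where E'' = 300 > 0 (a local minimum). The iterate converges there.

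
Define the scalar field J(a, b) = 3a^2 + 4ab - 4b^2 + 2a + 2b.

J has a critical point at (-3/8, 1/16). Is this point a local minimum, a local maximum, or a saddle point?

The Hessian of J is constant: H = [[6, 4], [4, -8]].
det(H) = 6·(-8) − 4² = -64.
Since det(H) < 0, H is indefinite and the critical point is a saddle point.

saddle point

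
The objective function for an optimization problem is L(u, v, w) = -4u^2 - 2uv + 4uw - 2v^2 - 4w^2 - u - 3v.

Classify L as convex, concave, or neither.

concave

L is quadratic, so its Hessian is the constant matrix H = [[-8, -2, 4], [-2, -4, 0], [4, 0, -8]].
Leading principal minors: -8, 28, -160.
Signs alternate −, +, − ⇒ H ≺ 0 ⇒ concave.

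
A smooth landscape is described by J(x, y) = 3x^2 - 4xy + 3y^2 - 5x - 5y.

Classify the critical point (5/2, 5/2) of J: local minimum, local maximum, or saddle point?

local minimum

The Hessian of J is constant: H = [[6, -4], [-4, 6]].
det(H) = 6·6 − (-4)² = 20.
det(H) > 0 and tr(H) = 12 > 0, so H is positive definite and the point is a local minimum.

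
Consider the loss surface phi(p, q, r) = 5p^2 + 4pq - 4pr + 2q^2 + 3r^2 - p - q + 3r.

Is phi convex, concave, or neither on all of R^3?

convex

phi is quadratic, so its Hessian is the constant matrix H = [[10, 4, -4], [4, 4, 0], [-4, 0, 6]].
Leading principal minors: 10, 24, 80.
All positive ⇒ H ≻ 0 ⇒ convex.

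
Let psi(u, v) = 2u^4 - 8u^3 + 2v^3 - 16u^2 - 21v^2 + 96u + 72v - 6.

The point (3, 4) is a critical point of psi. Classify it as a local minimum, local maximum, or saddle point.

The mixed partial ∂²psi/∂u∂v is 0, so the Hessian at any point is diag(psi_uu, psi_vv) = diag(8(3u^2 - 6u - 4), 6(2v - 7)).
At (3, 4): H = diag(40, 6).
Both eigenvalues are positive, so H is positive definite: a local minimum.

local minimum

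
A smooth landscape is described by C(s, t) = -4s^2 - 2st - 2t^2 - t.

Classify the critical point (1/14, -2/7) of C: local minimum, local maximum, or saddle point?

local maximum

The Hessian of C is constant: H = [[-8, -2], [-2, -4]].
det(H) = (-8)·(-4) − (-2)² = 28.
det(H) > 0 and tr(H) = -12 < 0, so H is negative definite and the point is a local maximum.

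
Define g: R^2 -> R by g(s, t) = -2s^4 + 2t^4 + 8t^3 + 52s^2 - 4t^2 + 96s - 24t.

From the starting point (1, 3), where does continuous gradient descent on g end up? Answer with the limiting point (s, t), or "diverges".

(-1, 1)

g is separable, so gradient descent decouples: s follows -∂g/∂s, t follows -∂g/∂t.
∂g/∂s = -8(s - 4)(s + 1)(s + 3); at s=1 this is 192, so s decreases.
∂g/∂t = 8(t - 1)(t + 1)(t + 3); at t=3 this is 384, so t decreases.
s converges to its nearest critical value -1 (a local min of the s-part); t converges to 1. The iterate converges to (-1, 1).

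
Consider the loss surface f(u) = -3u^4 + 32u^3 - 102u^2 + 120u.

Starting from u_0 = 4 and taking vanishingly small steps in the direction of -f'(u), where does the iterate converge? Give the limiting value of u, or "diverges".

2

f'(u) = -12(u - 5)(u - 2)(u - 1), so f'(4) = 72.
Gradient descent moves in the -f' direction, i.e. u is decreasing.
The nearest critical point in that direction is u = 2, where f'' = 36 > 0 (a local minimum). The iterate converges there.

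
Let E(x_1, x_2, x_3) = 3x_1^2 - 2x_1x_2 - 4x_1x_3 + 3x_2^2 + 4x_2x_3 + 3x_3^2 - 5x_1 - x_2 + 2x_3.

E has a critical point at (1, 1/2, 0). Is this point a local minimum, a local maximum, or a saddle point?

local minimum

The Hessian is constant: H = [[6, -2, -4], [-2, 6, 4], [-4, 4, 6]].
Leading principal minors: Δ₁ = 6, Δ₂ = 32, Δ₃ = 64.
All leading minors are positive, so H is positive definite: a local minimum.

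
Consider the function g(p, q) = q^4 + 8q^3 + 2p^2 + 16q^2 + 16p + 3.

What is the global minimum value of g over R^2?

g(p,q) separates as A(p) + B(q) + 3, so its minimum is min A + min B + 3.
A'(p) = 4p + 16 vanishes at p ∈ {-4}; B'(q) = 4q(q + 2)(q + 4) vanishes at q ∈ {-4, -2, 0}.
Local minima of A (where A''>0): A(-4)=-32. Local minima of B: B(-4)=0, B(0)=0.
So the global minimum of g is A(-4) + B(-4) + 3 = -32 + 0 + 3 = -29, attained at (-4, -4).

-29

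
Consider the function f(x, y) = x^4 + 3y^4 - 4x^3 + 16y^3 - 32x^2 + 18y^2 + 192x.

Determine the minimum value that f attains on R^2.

-795

f(x,y) separates as P(x) + Q(y), so its minimum is min P + min Q.
P'(x) = 4(x - 4)(x - 3)(x + 4) vanishes at x ∈ {-4, 3, 4}; Q'(y) = 12y(y + 1)(y + 3) vanishes at y ∈ {-3, -1, 0}.
Local minima of P (where P''>0): P(-4)=-768, P(4)=256. Local minima of Q: Q(-3)=-27, Q(0)=0.
So the global minimum of f is P(-4) + Q(-3) = -768 − 27 = -795, attained at (-4, -3).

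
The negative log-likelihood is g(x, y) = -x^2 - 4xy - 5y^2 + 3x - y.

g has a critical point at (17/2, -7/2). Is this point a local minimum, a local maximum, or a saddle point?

local maximum

The Hessian of g is constant: H = [[-2, -4], [-4, -10]].
det(H) = (-2)·(-10) − (-4)² = 4.
det(H) > 0 and tr(H) = -12 < 0, so H is negative definite and the point is a local maximum.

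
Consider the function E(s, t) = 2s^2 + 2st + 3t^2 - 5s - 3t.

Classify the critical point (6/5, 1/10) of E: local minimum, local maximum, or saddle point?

local minimum

The Hessian of E is constant: H = [[4, 2], [2, 6]].
det(H) = 4·6 − 2² = 20.
det(H) > 0 and tr(H) = 10 > 0, so H is positive definite and the point is a local minimum.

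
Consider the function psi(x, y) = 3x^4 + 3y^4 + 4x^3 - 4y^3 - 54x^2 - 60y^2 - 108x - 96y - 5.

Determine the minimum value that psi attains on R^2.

psi(x,y) separates as P(x) + Q(y) − 5, so its minimum is min P + min Q − 5.
P'(x) = 12(x - 3)(x + 1)(x + 3) vanishes at x ∈ {-3, -1, 3}; Q'(y) = 12(y - 4)(y + 1)(y + 2) vanishes at y ∈ {-2, -1, 4}.
Local minima of P (where P''>0): P(-3)=-27, P(3)=-459. Local minima of Q: Q(-2)=32, Q(4)=-832.
So the global minimum of psi is P(3) + Q(4) − 5 = -459 − 832 − 5 = -1296, attained at (3, 4).

-1296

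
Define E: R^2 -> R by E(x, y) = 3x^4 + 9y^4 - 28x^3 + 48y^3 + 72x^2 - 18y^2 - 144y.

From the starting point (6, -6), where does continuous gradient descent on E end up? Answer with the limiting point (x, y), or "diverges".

E is separable, so gradient descent decouples: x follows -∂E/∂x, y follows -∂E/∂y.
∂E/∂x = 12x(x - 4)(x - 3); at x=6 this is 432, so x decreases.
∂E/∂y = 36(y - 1)(y + 1)(y + 4); at y=-6 this is -2520, so y increases.
x converges to its nearest critical value 4 (a local min of the x-part); y converges to -4. The iterate converges to (4, -4).

(4, -4)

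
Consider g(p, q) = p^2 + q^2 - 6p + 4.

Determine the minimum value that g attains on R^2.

g(p,q) separates as A(p) + B(q) + 4, so its minimum is min A + min B + 4.
A'(p) = 2p - 6 vanishes at p ∈ {3}; B'(q) = 2q vanishes at q ∈ {0}.
Local minima of A (where A''>0): A(3)=-9. Local minima of B: B(0)=0.
So the global minimum of g is A(3) + B(0) + 4 = -9 + 0 + 4 = -5, attained at (3, 0).

-5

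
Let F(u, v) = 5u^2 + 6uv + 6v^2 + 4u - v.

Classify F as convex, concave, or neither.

F is quadratic, so its Hessian is the constant matrix H = [[10, 6], [6, 12]].
det(H) = 84, tr(H) = 22.
det(H) > 0 and tr(H) > 0, so H is positive definite everywhere: convex.

convex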